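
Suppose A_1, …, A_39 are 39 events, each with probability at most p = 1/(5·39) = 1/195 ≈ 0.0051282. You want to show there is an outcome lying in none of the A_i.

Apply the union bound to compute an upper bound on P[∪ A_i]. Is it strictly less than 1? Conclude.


Union bound: P[∪_{i=1}^{39} A_i] ≤ Σ_i P[A_i] ≤ 39·p = 39·(1/195) = 1/5.
Numerically: 1/5 ≈ 0.2000000.
Is 1/5 < 1? YES.
Since P[∪ A_i] ≤ 1/5 < 1, the complement has P[∩ A_i^c] ≥ 1 − 1/5 = 4/5 > 0, so some outcome avoids every A_i.

39·p = 1/5 ≈ 0.2000000; existence CERTIFIED by the union bound.


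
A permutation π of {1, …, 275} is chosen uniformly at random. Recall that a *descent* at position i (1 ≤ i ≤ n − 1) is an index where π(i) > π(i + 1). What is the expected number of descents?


Write X = Σ X_I over i = 1, …, 274, with X_I the indicator of one descent.
There are 274 indicators.
For each fixed i, the pair (π(i), π(i+1)) is a uniformly random ordered pair of distinct values from {1, …, 275}; by symmetry P[π(i) > π(i+1)] = 1/2.
By linearity: E[X] = 274 · (1/2) = (275 − 1) · (1/2) = 137 ≈ 137.00000.

E[X] = 137 = 137.00000.


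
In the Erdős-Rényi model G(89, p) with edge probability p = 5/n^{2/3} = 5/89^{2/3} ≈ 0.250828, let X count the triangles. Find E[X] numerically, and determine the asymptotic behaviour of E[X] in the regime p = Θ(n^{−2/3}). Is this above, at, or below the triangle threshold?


Number of potential triangles: C(89, 3) = 113564.
Each occurs with probability p³ ≈ (0.250828)³ ≈ 1.57808358e-02.
By linearity: E[X] = C(89, 3)·p³ ≈ 113564 · 1.57808358e-02 ≈ 1792.134831.
Since α = 2/3 < 1, p = c/n^{2/3} ≫ 1/n is above the triangle threshold p ~ 1/n. Asymptotically E[X] ~ (c³/6)·n^{3(1−α)} = (5³/6)·n^{1} → ∞; triangles are abundant w.h.p.

E[X] ≈ 1792.134831; in regime p = Θ(1/n^{2/3}) E[X] diverges (above the triangle threshold p ~ 1/n).


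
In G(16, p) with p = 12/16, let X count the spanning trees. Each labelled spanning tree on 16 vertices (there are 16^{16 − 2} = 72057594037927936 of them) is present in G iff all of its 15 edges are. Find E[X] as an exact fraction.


K_16 has 16^{16 − 2} = 72057594037927936 labelled spanning trees.
For each such spanning tree H, let X_H = 1 if all 15 edges of H are present in G. Then P[X_H = 1] = p^{15} = (3/4)^{15} = 14348907/1073741824.
By linearity of expectation: E[X] = Σ_H E[X_H] = 72057594037927936 · p^{15} = 72057594037927936 · 14348907/1073741824 = 962938848411648.
Numerically: E[X] ≈ 9.63e+14.

E[X] = 72057594037927936 · (3/4)^{15} = 962938848411648 ≈ 9.63e+14.


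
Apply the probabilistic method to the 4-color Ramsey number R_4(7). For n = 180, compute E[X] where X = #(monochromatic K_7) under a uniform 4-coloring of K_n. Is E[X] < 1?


E[X] = C(180, 7) · 4^{1 − 21} = 1079414463600 · 4^{−20} = 1079414463600/1099511627776.
As a reduced fraction: E[X] = 67463403975/68719476736 ≈ 0.982.
Is E[X] < 1? YES.
Since E[X] < 1, there exists a 4-coloring of K_{180} with no monochromatic K_7; hence R_4(7) > 180.

E[X] = 67463403975/68719476736 ≈ 0.982; E[X] < 1, so R_4(7) > 180.


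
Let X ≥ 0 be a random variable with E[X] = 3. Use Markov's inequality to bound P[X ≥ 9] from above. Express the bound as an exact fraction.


μ = E[X] = 3, a = 9.
Markov: P[X ≥ 9] ≤ μ/a = (3)/9 = 1/3.
Numerically: ≈ 0.33333.
(Since a = 9 > μ = 3.00000, the bound 1/3 is < 1 and informative.)

P[X ≥ 9] ≤ 1/3 ≈ 0.33333.


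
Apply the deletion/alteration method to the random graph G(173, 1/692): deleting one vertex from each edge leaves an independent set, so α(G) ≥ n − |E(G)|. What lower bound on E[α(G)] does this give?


E[|E(G)|] = C(173, 2)·p = 14878 · (1/692) = 43/2.
E[α(G)] ≥ n − E[|E(G)|] = 173 − 43/2 = 303/2.
Numerically: ≈ 151.500000.
(This is only a lower bound; the true E[α(G)] may be larger.)

E[α(G)] ≥ 303/2 ≈ 151.500000.


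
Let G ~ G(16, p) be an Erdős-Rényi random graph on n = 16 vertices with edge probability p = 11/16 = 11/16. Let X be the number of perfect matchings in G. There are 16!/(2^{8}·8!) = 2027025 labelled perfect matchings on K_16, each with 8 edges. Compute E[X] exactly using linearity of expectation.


K_16 has 16!/(2^{8}·8!) = 2027025 labelled perfect matchings.
For each such perfect matching H, let X_H = 1 if all 8 edges of H are present in G. Then P[X_H = 1] = p^{8} = (11/16)^{8} = 214358881/4294967296.
Summing the indicators: E[X] = Σ_H E[X_H] = 2027025 · p^{8} = 2027025 · 214358881/4294967296 = 434510810759025/4294967296.
Numerically: E[X] ≈ 1.0117e+05.

E[X] = 2027025 · (11/16)^{8} = 434510810759025/4294967296 ≈ 1.0117e+05.


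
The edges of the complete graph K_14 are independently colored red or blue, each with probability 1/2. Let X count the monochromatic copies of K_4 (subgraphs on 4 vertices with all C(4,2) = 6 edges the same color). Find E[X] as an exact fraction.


Let X = Σ_S X_S over the C(14, 4) = 1001 subsets S of size 4, where X_S = 1 if the K_4 on S is monochromatic.
For a fixed S, the K_4 on S has C(4, 2) = 6 edges. P[all 6 edges red] = (1/2)^6, and likewise for blue, so P[monochromatic] = 2·(1/2)^6 = 2^{1 − 6} = 1/32.
Summing: E[X] = C(14, 4) · 2^{1 − 6} = 1001 · 1/32 = 1001/32.
Numerically: E[X] ≈ 31.2812.

E[X] = C(14,4)·2^(1−C(4,2)) = 1001/32 ≈ 31.2812.


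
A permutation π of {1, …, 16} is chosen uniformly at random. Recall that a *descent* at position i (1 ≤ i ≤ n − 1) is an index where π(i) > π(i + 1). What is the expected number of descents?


Write X = Σ X_I over i = 1, …, 15, with X_I the indicator of one descent.
There are 15 indicators.
For each fixed i, the pair (π(i), π(i+1)) is a uniformly random ordered pair of distinct values from {1, …, 16}; by symmetry P[π(i) > π(i+1)] = 1/2.
By linearity: E[X] = 15 · (1/2) = (16 − 1) · (1/2) = 15/2 ≈ 7.500.

E[X] = 15/2 = 7.500.


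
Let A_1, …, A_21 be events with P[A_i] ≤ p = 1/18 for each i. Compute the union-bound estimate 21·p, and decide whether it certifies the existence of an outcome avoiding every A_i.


Union bound: P[∪_{i=1}^{21} A_i] ≤ Σ_i P[A_i] ≤ 21·p = 21·(1/18) = 7/6.
Numerically: 7/6 ≈ 1.166667.
Is 7/6 < 1? NO.
Since the bound 7/6 is ≥ 1, the union bound is uninformative here; it does NOT by itself certify existence.

21·p = 7/6 ≈ 1.166667; existence NOT certified by the union bound.


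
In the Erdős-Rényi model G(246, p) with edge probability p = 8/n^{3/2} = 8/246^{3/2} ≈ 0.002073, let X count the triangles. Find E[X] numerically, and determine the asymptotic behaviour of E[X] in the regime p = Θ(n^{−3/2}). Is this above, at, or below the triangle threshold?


Number of potential triangles: C(246, 3) = 2450980.
Each occurs with probability p³ ≈ (0.002073)³ ≈ 8.913781e-09.
By linearity: E[X] = C(246, 3)·p³ ≈ 2450980 · 8.913781e-09 ≈ 0.0218.
Since α = 3/2 > 1, p = c/n^{3/2} = o(1/n) is below the triangle threshold p ~ 1/n. Asymptotically E[X] ~ (c³/6)·n^{3(1−α)} = (8³/6)·n^{-1.5} → 0, so by Markov's inequality G has no triangles w.h.p.

E[X] ≈ 0.0218; in regime p = Θ(1/n^{3/2}) E[X] tends to 0 (below the triangle threshold p ~ 1/n).


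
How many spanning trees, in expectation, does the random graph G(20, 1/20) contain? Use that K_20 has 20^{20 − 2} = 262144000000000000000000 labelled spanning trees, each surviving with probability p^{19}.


K_20 has 20^{20 − 2} = 262144000000000000000000 labelled spanning trees.
For each such spanning tree H, let X_H = 1 if all 19 edges of H are present in G. Then P[X_H = 1] = p^{19} = (1/20)^{19} = 1/5242880000000000000000000.
By linearity: E[X] = Σ_H E[X_H] = 262144000000000000000000 · p^{19} = 262144000000000000000000 · 1/5242880000000000000000000 = 1/20.
Numerically: E[X] ≈ 0.05.

E[X] = 262144000000000000000000 · (1/20)^{19} = 1/20 ≈ 0.05.


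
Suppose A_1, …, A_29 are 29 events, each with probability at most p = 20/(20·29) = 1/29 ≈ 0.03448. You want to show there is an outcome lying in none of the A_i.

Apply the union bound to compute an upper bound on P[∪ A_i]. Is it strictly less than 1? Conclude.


Union bound: P[∪_{i=1}^{29} A_i] ≤ Σ_i P[A_i] ≤ 29·p = 29·(1/29) = 1.
Numerically: 1 ≈ 1.00000.
Is 1 < 1? NO.
Since the bound 1 is ≥ 1, the union bound is uninformative here; it does NOT by itself certify existence.

29·p = 1 ≈ 1.00000; existence NOT certified by the union bound.


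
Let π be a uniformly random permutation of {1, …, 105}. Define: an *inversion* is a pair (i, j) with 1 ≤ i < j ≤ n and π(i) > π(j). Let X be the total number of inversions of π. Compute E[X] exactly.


Write X = Σ X_I over the C(105, 2) = 5460 pairs i < j, with X_I the indicator of one inversion.
There are 5460 indicators.
For each fixed pair i < j, the values π(i) and π(j) are two distinct elements of {1, …, 105} in uniformly random order; by symmetry P[π(i) > π(j)] = 1/2.
By linearity: E[X] = 5460 · (1/2) = C(105, 2) · (1/2) = 5460/2 = 2730 ≈ 2730.00000.

E[X] = 2730 = 2730.00000.


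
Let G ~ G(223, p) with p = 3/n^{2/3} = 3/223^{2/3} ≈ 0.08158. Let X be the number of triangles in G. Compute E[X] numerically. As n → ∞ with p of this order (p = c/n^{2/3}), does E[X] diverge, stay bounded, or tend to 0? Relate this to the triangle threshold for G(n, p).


Number of potential triangles: C(223, 3) = 1823471.
Each occurs with probability p³ ≈ (0.08158)³ ≈ 5.429427e-04.
By linearity: E[X] = C(223, 3)·p³ ≈ 1823471 · 5.429427e-04 ≈ 990.0404.
Since α = 2/3 < 1, p = c/n^{2/3} ≫ 1/n is above the triangle threshold p ~ 1/n. Asymptotically E[X] ~ (c³/6)·n^{3(1−α)} = (3³/6)·n^{1} → ∞; triangles are abundant w.h.p.

E[X] ≈ 990.0404; in regime p = Θ(1/n^{2/3}) E[X] diverges (above the triangle threshold p ~ 1/n).


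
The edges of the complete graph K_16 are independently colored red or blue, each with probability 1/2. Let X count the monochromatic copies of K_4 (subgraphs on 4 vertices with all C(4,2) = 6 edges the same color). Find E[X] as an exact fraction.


Let X = Σ_S X_S over the C(16, 4) = 1820 subsets S of size 4, where X_S = 1 if the K_4 on S is monochromatic.
For a fixed S, the K_4 on S has C(4, 2) = 6 edges. P[all 6 edges red] = (1/2)^6, and likewise for blue, so P[monochromatic] = 2·(1/2)^6 = 2^{1 − 6} = 1/32.
By linearity of expectation: E[X] = C(16, 4) · 2^{1 − 6} = 1820 · 1/32 = 455/8.
Numerically: E[X] ≈ 56.8750.

E[X] = C(16,4)·2^(1−C(4,2)) = 455/8 ≈ 56.8750.


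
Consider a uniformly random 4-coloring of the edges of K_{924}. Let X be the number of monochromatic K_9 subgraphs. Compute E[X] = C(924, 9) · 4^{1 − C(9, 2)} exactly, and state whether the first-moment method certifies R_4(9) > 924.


E[X] = C(924, 9) · 4^{1 − 36} = 1301104023557231577684 · 4^{−35} = 1301104023557231577684/1180591620717411303424.
As a reduced fraction: E[X] = 325276005889307894421/295147905179352825856 ≈ 1.10208.
Is E[X] < 1? NO.
Since E[X] ≥ 1, the first-moment bound is inconclusive at n = 924; it does NOT by itself certify R_4(9) > 924.

E[X] = 325276005889307894421/295147905179352825856 ≈ 1.10208; E[X] ≥ 1; first-moment method inconclusive here.


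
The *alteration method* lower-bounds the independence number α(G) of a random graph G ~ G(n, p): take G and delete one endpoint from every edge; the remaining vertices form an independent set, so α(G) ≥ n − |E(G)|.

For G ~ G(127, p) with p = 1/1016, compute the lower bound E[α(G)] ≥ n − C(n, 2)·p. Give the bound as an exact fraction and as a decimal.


E[|E(G)|] = C(127, 2)·p = 8001 · (1/1016) = 63/8.
E[α(G)] ≥ n − E[|E(G)|] = 127 − 63/8 = 953/8.
Numerically: ≈ 119.125.
(This is only a lower bound; the true E[α(G)] may be larger.)

E[α(G)] ≥ 953/8 ≈ 119.125.


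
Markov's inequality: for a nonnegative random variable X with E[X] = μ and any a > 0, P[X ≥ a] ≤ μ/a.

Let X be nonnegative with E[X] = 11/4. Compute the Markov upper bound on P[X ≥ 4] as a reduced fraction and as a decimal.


μ = E[X] = 11/4, a = 4.
Markov: P[X ≥ 4] ≤ μ/a = (11/4)/4 = 11/16.
Numerically: ≈ 0.6875.
(Since a = 4 > μ = 2.7500, the bound 11/16 is < 1 and informative.)

P[X ≥ 4] ≤ 11/16 ≈ 0.6875.


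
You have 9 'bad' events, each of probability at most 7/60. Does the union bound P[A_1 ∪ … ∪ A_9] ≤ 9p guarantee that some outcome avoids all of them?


Union bound: P[∪_{i=1}^{9} A_i] ≤ Σ_i P[A_i] ≤ 9·p = 9·(7/60) = 21/20.
Numerically: 21/20 ≈ 1.0500.
Is 21/20 < 1? NO.
Since the bound 21/20 is ≥ 1, the union bound is uninformative here; it does NOT by itself certify existence.

9·p = 21/20 ≈ 1.0500; existence NOT certified by the union bound.


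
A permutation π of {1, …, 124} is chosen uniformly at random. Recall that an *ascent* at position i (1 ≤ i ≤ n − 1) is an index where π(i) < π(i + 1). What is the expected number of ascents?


Write X = Σ X_I over i = 1, …, 123, with X_I the indicator of one ascent.
There are 123 indicators.
For each fixed i, the pair (π(i), π(i+1)) is a uniformly random ordered pair of distinct values from {1, …, 124}; by symmetry P[π(i) < π(i+1)] = 1/2.
By linearity: E[X] = 123 · (1/2) = (124 − 1) · (1/2) = 123/2 ≈ 61.5000.

E[X] = 123/2 = 61.5000.


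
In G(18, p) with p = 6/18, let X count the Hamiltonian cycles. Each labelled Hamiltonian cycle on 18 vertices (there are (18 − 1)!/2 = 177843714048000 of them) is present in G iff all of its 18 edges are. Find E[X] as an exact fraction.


K_18 has (18 − 1)!/2 = 177843714048000 labelled Hamiltonian cycles.
For each such Hamiltonian cycle H, let X_H = 1 if all 18 edges of H are present in G. Then P[X_H = 1] = p^{18} = (1/3)^{18} = 1/387420489.
By linearity of expectation: E[X] = Σ_H E[X_H] = 177843714048000 · p^{18} = 177843714048000 · 1/387420489 = 243955712000/531441.
Numerically: E[X] ≈ 4.5905e+05.

E[X] = 177843714048000 · (1/3)^{18} = 243955712000/531441 ≈ 4.5905e+05.


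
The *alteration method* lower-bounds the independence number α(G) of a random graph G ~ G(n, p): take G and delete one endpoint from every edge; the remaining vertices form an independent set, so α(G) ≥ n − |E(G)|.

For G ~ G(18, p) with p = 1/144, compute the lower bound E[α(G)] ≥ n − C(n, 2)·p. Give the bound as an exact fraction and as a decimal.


E[|E(G)|] = C(18, 2)·p = 153 · (1/144) = 17/16.
E[α(G)] ≥ n − E[|E(G)|] = 18 − 17/16 = 271/16.
Numerically: ≈ 16.938.
(This is only a lower bound; the true E[α(G)] may be larger.)

E[α(G)] ≥ 271/16 ≈ 16.938.


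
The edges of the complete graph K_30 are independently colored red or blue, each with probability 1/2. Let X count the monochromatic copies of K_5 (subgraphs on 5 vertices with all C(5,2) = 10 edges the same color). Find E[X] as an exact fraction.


Let X = Σ_S X_S over the C(30, 5) = 142506 subsets S of size 5, where X_S = 1 if the K_5 on S is monochromatic.
For a fixed S, the K_5 on S has C(5, 2) = 10 edges. P[all 10 edges red] = (1/2)^10, and likewise for blue, so P[monochromatic] = 2·(1/2)^10 = 2^{1 − 10} = 1/512.
By linearity of expectation: E[X] = C(30, 5) · 2^{1 − 10} = 142506 · 1/512 = 71253/256.
Numerically: E[X] ≈ 278.332031.

E[X] = C(30,5)·2^(1−C(5,2)) = 71253/256 ≈ 278.332031.


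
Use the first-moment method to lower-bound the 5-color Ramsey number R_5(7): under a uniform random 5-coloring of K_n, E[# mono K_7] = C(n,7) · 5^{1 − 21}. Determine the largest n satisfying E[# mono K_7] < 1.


We need C(n, 7) · 5^{1 − 21} < 1, i.e. C(n, 7) < 5^{21 − 1} = 95367431640625.
Check values of n near the boundary:
  n = 335: C(335, 7) = 88202498238195; 88202498238195 < 95367431640625? YES
  n = 336: C(336, 7) = 90079147136880; 90079147136880 < 95367431640625? YES
  n = 337: C(337, 7) = 91989916924632; 91989916924632 < 95367431640625? YES
  n = 338: C(338, 7) = 93935323022736; 93935323022736 < 95367431640625? YES
  n = 339: C(339, 7) = 95915887062372; 95915887062372 < 95367431640625? NO
  n = 340: C(340, 7) = 97932136940560; 97932136940560 < 95367431640625? NO
  n = 341: C(341, 7) = 99984606876440; 99984606876440 < 95367431640625? NO
The largest n with C(n, 7) < 95367431640625 is n = 338 (where E[X] = 93935323022736/95367431640625 ≈ 0.9850). Hence R_5(7) > 338, i.e. R_5(7) ≥ 339.

Largest n = 338; hence R_5(7) > 338.


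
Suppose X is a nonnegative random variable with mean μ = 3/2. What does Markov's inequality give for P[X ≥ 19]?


μ = E[X] = 3/2, a = 19.
Markov: P[X ≥ 19] ≤ μ/a = (3/2)/19 = 3/38.
Numerically: ≈ 0.079.
(Since a = 19 > μ = 1.500, the bound 3/38 is < 1 and informative.)

P[X ≥ 19] ≤ 3/38 ≈ 0.079.


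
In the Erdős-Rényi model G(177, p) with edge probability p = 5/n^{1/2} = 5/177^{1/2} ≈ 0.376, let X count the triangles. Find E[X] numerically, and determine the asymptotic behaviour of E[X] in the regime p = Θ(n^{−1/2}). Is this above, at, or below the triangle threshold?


Number of potential triangles: C(177, 3) = 908600.
Each occurs with probability p³ ≈ (0.376)³ ≈ 5.30823e-02.
By linearity: E[X] = C(177, 3)·p³ ≈ 908600 · 5.30823e-02 ≈ 48230.620.
Since α = 1/2 < 1, p = c/n^{1/2} ≫ 1/n is above the triangle threshold p ~ 1/n. Asymptotically E[X] ~ (c³/6)·n^{3(1−α)} = (5³/6)·n^{1.5} → ∞; triangles are abundant w.h.p.

E[X] ≈ 48230.620; in regime p = Θ(1/n^{1/2}) E[X] diverges (above the triangle threshold p ~ 1/n).


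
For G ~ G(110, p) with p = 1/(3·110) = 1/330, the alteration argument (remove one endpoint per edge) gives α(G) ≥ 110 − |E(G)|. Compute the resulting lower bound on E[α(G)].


E[|E(G)|] = C(110, 2)·p = 5995 · (1/330) = 109/6.
E[α(G)] ≥ n − E[|E(G)|] = 110 − 109/6 = 551/6.
Numerically: ≈ 91.8333.
(This is only a lower bound; the true E[α(G)] may be larger.)

E[α(G)] ≥ 551/6 ≈ 91.8333.


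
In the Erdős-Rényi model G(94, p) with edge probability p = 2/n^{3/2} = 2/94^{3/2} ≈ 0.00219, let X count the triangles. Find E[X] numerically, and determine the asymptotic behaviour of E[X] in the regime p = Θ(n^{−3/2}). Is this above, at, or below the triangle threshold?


Number of potential triangles: C(94, 3) = 134044.
Each occurs with probability p³ ≈ (0.00219)³ ≈ 1.05685e-08.
By linearity: E[X] = C(94, 3)·p³ ≈ 134044 · 1.05685e-08 ≈ 0.001.
Since α = 3/2 > 1, p = c/n^{3/2} = o(1/n) is below the triangle threshold p ~ 1/n. Asymptotically E[X] ~ (c³/6)·n^{3(1−α)} = (2³/6)·n^{-1.5} → 0, so by Markov's inequality G has no triangles w.h.p.

E[X] ≈ 0.001; in regime p = Θ(1/n^{3/2}) E[X] tends to 0 (below the triangle threshold p ~ 1/n).


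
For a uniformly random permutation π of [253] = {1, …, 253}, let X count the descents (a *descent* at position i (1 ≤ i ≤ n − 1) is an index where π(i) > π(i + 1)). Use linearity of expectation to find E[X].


Write X = Σ X_I over i = 1, …, 252, with X_I the indicator of one descent.
There are 252 indicators.
For each fixed i, the pair (π(i), π(i+1)) is a uniformly random ordered pair of distinct values from {1, …, 253}; by symmetry P[π(i) > π(i+1)] = 1/2.
By linearity: E[X] = 252 · (1/2) = (253 − 1) · (1/2) = 126 ≈ 126.000000.

E[X] = 126 = 126.000000.


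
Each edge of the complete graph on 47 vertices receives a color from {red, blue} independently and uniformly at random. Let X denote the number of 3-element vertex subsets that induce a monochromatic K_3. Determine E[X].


Let X = Σ_S X_S over the C(47, 3) = 16215 subsets S of size 3, where X_S = 1 if the K_3 on S is monochromatic.
For a fixed S, the K_3 on S has C(3, 2) = 3 edges. P[all 3 edges red] = (1/2)^3, and likewise for blue, so P[monochromatic] = 2·(1/2)^3 = 2^{1 − 3} = 1/4.
By linearity: E[X] = C(47, 3) · 2^{1 − 3} = 16215 · 1/4 = 16215/4.
Numerically: E[X] ≈ 4053.7500.

E[X] = C(47,3)·2^(1−C(3,2)) = 16215/4 ≈ 4053.7500.


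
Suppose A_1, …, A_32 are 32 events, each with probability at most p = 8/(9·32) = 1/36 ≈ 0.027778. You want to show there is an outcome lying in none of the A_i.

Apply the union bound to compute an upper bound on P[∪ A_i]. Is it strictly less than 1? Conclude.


Union bound: P[∪_{i=1}^{32} A_i] ≤ Σ_i P[A_i] ≤ 32·p = 32·(1/36) = 8/9.
Numerically: 8/9 ≈ 0.888889.
Is 8/9 < 1? YES.
Since P[∪ A_i] ≤ 8/9 < 1, the complement has P[∩ A_i^c] ≥ 1 − 8/9 = 1/9 > 0, so some outcome avoids every A_i.

32·p = 8/9 ≈ 0.888889; existence CERTIFIED by the union bound.


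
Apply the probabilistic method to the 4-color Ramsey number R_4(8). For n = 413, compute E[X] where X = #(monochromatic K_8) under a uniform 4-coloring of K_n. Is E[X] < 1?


E[X] = C(413, 8) · 4^{1 − 28} = 19609040195022817 · 4^{−27} = 19609040195022817/18014398509481984.
As a reduced fraction: E[X] = 19609040195022817/18014398509481984 ≈ 1.08852.
Is E[X] < 1? NO.
Since E[X] ≥ 1, the first-moment bound is inconclusive at n = 413; it does NOT by itself certify R_4(8) > 413.

E[X] = 19609040195022817/18014398509481984 ≈ 1.08852; E[X] ≥ 1; first-moment method inconclusive here.


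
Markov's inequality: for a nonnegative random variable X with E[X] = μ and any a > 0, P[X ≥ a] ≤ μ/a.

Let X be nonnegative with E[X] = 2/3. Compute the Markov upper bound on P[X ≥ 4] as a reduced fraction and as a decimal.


μ = E[X] = 2/3, a = 4.
Markov: P[X ≥ 4] ≤ μ/a = (2/3)/4 = 1/6.
Numerically: ≈ 0.167.
(Since a = 4 > μ = 0.667, the bound 1/6 is < 1 and informative.)

P[X ≥ 4] ≤ 1/6 ≈ 0.167.


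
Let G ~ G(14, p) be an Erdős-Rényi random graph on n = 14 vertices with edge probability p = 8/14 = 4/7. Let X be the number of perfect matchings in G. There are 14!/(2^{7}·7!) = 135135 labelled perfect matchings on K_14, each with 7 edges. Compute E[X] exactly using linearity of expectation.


K_14 has 14!/(2^{7}·7!) = 135135 labelled perfect matchings.
For each such perfect matching H, let X_H = 1 if all 7 edges of H are present in G. Then P[X_H = 1] = p^{7} = (4/7)^{7} = 16384/823543.
By linearity of expectation: E[X] = Σ_H E[X_H] = 135135 · p^{7} = 135135 · 16384/823543 = 316293120/117649.
Numerically: E[X] ≈ 2.69e+03.

E[X] = 135135 · (4/7)^{7} = 316293120/117649 ≈ 2.69e+03.


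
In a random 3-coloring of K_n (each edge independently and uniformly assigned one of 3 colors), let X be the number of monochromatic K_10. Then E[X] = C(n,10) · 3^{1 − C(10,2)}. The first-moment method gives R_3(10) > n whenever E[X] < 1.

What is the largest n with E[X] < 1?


We need C(n, 10) · 3^{1 − 45} < 1, i.e. C(n, 10) < 3^{45 − 1} = 984770902183611232881.
Check values of n near the boundary:
  n = 572: C(572, 10) = 954640815642161682606; 954640815642161682606 < 984770902183611232881? YES
  n = 573: C(573, 10) = 971597135635805762226; 971597135635805762226 < 984770902183611232881? YES
  n = 574: C(574, 10) = 988824035203816502691; 988824035203816502691 < 984770902183611232881? NO
  n = 575: C(575, 10) = 1006325345561406175305; 1006325345561406175305 < 984770902183611232881? NO
The largest n with C(n, 10) < 984770902183611232881 is n = 573 (where E[X] = 35985079097622435638/36472996377170786403 ≈ 0.986623). Hence R_3(10) > 573, i.e. R_3(10) ≥ 574.

Largest n = 573; hence R_3(10) > 573.


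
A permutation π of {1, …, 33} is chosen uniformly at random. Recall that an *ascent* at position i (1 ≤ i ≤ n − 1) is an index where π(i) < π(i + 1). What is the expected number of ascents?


Write X = Σ X_I over i = 1, …, 32, with X_I the indicator of one ascent.
There are 32 indicators.
For each fixed i, the pair (π(i), π(i+1)) is a uniformly random ordered pair of distinct values from {1, …, 33}; by symmetry P[π(i) < π(i+1)] = 1/2.
By linearity: E[X] = 32 · (1/2) = (33 − 1) · (1/2) = 16 ≈ 16.00000.

E[X] = 16 = 16.00000.


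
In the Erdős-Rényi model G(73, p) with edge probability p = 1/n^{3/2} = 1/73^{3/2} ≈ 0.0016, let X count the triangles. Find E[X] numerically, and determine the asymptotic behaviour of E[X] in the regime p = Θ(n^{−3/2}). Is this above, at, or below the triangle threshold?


Number of potential triangles: C(73, 3) = 62196.
Each occurs with probability p³ ≈ (0.0016)³ ≈ 4.12142e-09.
By linearity: E[X] = C(73, 3)·p³ ≈ 62196 · 4.12142e-09 ≈ 0.000.
Since α = 3/2 > 1, p = c/n^{3/2} = o(1/n) is below the triangle threshold p ~ 1/n. Asymptotically E[X] ~ (c³/6)·n^{3(1−α)} = (1³/6)·n^{-1.5} → 0, so by Markov's inequality G has no triangles w.h.p.

E[X] ≈ 0.000; in regime p = Θ(1/n^{3/2}) E[X] tends to 0 (below the triangle threshold p ~ 1/n).


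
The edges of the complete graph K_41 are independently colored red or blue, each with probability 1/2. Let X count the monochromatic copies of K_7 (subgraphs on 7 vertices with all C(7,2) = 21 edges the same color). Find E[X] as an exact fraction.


Let X = Σ_S X_S over the C(41, 7) = 22481940 subsets S of size 7, where X_S = 1 if the K_7 on S is monochromatic.
For a fixed S, the K_7 on S has C(7, 2) = 21 edges. P[all 21 edges red] = (1/2)^21, and likewise for blue, so P[monochromatic] = 2·(1/2)^21 = 2^{1 − 21} = 1/1048576.
By linearity: E[X] = C(41, 7) · 2^{1 − 21} = 22481940 · 1/1048576 = 5620485/262144.
Numerically: E[X] ≈ 21.440449.

E[X] = C(41,7)·2^(1−C(7,2)) = 5620485/262144 ≈ 21.440449.


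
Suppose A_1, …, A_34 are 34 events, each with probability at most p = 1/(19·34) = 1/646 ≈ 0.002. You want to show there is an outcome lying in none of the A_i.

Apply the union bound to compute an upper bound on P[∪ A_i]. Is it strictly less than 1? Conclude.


Union bound: P[∪_{i=1}^{34} A_i] ≤ Σ_i P[A_i] ≤ 34·p = 34·(1/646) = 1/19.
Numerically: 1/19 ≈ 0.053.
Is 1/19 < 1? YES.
Since P[∪ A_i] ≤ 1/19 < 1, the complement has P[∩ A_i^c] ≥ 1 − 1/19 = 18/19 > 0, so some outcome avoids every A_i.

34·p = 1/19 ≈ 0.053; existence CERTIFIED by the union bound.


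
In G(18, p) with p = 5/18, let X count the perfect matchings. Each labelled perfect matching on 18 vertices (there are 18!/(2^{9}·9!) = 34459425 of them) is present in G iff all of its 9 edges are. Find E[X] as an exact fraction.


K_18 has 18!/(2^{9}·9!) = 34459425 labelled perfect matchings.
For each such perfect matching H, let X_H = 1 if all 9 edges of H are present in G. Then P[X_H = 1] = p^{9} = (5/18)^{9} = 1953125/198359290368.
By linearity: E[X] = Σ_H E[X_H] = 34459425 · p^{9} = 34459425 · 1953125/198359290368 = 830908203125/2448880128.
Numerically: E[X] ≈ 339.301.

E[X] = 34459425 · (5/18)^{9} = 830908203125/2448880128 ≈ 339.301.


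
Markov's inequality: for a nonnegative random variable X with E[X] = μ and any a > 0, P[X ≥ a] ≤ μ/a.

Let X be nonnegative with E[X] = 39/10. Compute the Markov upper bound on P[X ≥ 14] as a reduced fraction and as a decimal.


μ = E[X] = 39/10, a = 14.
Markov: P[X ≥ 14] ≤ μ/a = (39/10)/14 = 39/140.
Numerically: ≈ 0.278571.
(Since a = 14 > μ = 3.900000, the bound 39/140 is < 1 and informative.)

P[X ≥ 14] ≤ 39/140 ≈ 0.278571.


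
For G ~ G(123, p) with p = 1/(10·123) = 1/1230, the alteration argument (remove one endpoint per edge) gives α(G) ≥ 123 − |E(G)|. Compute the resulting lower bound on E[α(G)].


E[|E(G)|] = C(123, 2)·p = 7503 · (1/1230) = 61/10.
E[α(G)] ≥ n − E[|E(G)|] = 123 − 61/10 = 1169/10.
Numerically: ≈ 116.90000.
(This is only a lower bound; the true E[α(G)] may be larger.)

E[α(G)] ≥ 1169/10 ≈ 116.90000.


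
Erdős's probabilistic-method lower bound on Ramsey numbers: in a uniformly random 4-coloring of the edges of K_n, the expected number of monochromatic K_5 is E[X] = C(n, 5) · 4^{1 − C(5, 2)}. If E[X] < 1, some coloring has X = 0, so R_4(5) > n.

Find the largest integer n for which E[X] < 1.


We need C(n, 5) · 4^{1 − 10} < 1, i.e. C(n, 5) < 4^{10 − 1} = 262144.
Check values of n near the boundary:
  n = 28: C(28, 5) = 98280; 98280 < 262144? YES
  n = 29: C(29, 5) = 118755; 118755 < 262144? YES
  n = 30: C(30, 5) = 142506; 142506 < 262144? YES
  n = 31: C(31, 5) = 169911; 169911 < 262144? YES
  n = 32: C(32, 5) = 201376; 201376 < 262144? YES
  n = 33: C(33, 5) = 237336; 237336 < 262144? YES
  n = 34: C(34, 5) = 278256; 278256 < 262144? NO
  n = 35: C(35, 5) = 324632; 324632 < 262144? NO
  n = 36: C(36, 5) = 376992; 376992 < 262144? NO
The largest n with C(n, 5) < 262144 is n = 33 (where E[X] = 29667/32768 ≈ 0.905). Hence R_4(5) > 33, i.e. R_4(5) ≥ 34.

Largest n = 33; hence R_4(5) > 33.


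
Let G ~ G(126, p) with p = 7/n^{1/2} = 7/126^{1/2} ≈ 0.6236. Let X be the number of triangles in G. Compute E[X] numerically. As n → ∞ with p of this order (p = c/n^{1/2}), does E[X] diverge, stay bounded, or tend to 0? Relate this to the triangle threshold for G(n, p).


Number of potential triangles: C(126, 3) = 325500.
Each occurs with probability p³ ≈ (0.6236)³ ≈ 2.425148e-01.
By linearity: E[X] = C(126, 3)·p³ ≈ 325500 · 2.425148e-01 ≈ 78938.5774.
Since α = 1/2 < 1, p = c/n^{1/2} ≫ 1/n is above the triangle threshold p ~ 1/n. Asymptotically E[X] ~ (c³/6)·n^{3(1−α)} = (7³/6)·n^{1.5} → ∞; triangles are abundant w.h.p.

E[X] ≈ 78938.5774; in regime p = Θ(1/n^{1/2}) E[X] diverges (above the triangle threshold p ~ 1/n).


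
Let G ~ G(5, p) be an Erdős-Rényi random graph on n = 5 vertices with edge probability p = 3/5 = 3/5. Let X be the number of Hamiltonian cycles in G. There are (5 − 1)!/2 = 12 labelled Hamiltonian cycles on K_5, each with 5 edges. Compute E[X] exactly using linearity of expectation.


K_5 has (5 − 1)!/2 = 12 labelled Hamiltonian cycles.
For each such Hamiltonian cycle H, let X_H = 1 if all 5 edges of H are present in G. Then P[X_H = 1] = p^{5} = (3/5)^{5} = 243/3125.
By linearity of expectation: E[X] = Σ_H E[X_H] = 12 · p^{5} = 12 · 243/3125 = 2916/3125.
Numerically: E[X] ≈ 0.93312.

E[X] = 12 · (3/5)^{5} = 2916/3125 ≈ 0.93312.


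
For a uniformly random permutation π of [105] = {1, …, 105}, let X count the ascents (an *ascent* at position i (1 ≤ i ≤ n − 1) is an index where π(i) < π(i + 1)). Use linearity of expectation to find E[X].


Write X = Σ X_I over i = 1, …, 104, with X_I the indicator of one ascent.
There are 104 indicators.
For each fixed i, the pair (π(i), π(i+1)) is a uniformly random ordered pair of distinct values from {1, …, 105}; by symmetry P[π(i) < π(i+1)] = 1/2.
By linearity: E[X] = 104 · (1/2) = (105 − 1) · (1/2) = 52 ≈ 52.000.

E[X] = 52 = 52.000.


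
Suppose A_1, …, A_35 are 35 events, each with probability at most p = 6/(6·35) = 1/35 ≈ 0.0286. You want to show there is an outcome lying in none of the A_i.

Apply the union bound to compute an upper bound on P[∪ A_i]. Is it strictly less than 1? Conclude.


Union bound: P[∪_{i=1}^{35} A_i] ≤ Σ_i P[A_i] ≤ 35·p = 35·(1/35) = 1.
Numerically: 1 ≈ 1.0000.
Is 1 < 1? NO.
Since the bound 1 is ≥ 1, the union bound is uninformative here; it does NOT by itself certify existence.

35·p = 1 ≈ 1.0000; existence NOT certified by the union bound.


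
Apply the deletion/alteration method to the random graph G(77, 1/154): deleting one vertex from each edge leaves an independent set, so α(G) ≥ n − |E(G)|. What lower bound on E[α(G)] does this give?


E[|E(G)|] = C(77, 2)·p = 2926 · (1/154) = 19.
E[α(G)] ≥ n − E[|E(G)|] = 77 − 19 = 58.
Numerically: ≈ 58.000.
(This is only a lower bound; the true E[α(G)] may be larger.)

E[α(G)] ≥ 58 ≈ 58.000.


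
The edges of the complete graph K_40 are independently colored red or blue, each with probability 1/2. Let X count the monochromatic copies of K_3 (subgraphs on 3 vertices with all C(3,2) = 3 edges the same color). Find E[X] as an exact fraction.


Let X = Σ_S X_S over the C(40, 3) = 9880 subsets S of size 3, where X_S = 1 if the K_3 on S is monochromatic.
For a fixed S, the K_3 on S has C(3, 2) = 3 edges. P[all 3 edges red] = (1/2)^3, and likewise for blue, so P[monochromatic] = 2·(1/2)^3 = 2^{1 − 3} = 1/4.
By linearity of expectation: E[X] = C(40, 3) · 2^{1 − 3} = 9880 · 1/4 = 2470.
Numerically: E[X] ≈ 2470.0000.

E[X] = C(40,3)·2^(1−C(3,2)) = 2470 ≈ 2470.0000.


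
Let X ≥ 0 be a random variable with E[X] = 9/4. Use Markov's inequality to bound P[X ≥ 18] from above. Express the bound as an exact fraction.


μ = E[X] = 9/4, a = 18.
Markov: P[X ≥ 18] ≤ μ/a = (9/4)/18 = 1/8.
Numerically: ≈ 0.12500.
(Since a = 18 > μ = 2.25000, the bound 1/8 is < 1 and informative.)

P[X ≥ 18] ≤ 1/8 ≈ 0.12500.


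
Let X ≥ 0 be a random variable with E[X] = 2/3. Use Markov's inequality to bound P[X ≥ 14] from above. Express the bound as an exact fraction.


μ = E[X] = 2/3, a = 14.
Markov: P[X ≥ 14] ≤ μ/a = (2/3)/14 = 1/21.
Numerically: ≈ 0.047619.
(Since a = 14 > μ = 0.666667, the bound 1/21 is < 1 and informative.)

P[X ≥ 14] ≤ 1/21 ≈ 0.047619.


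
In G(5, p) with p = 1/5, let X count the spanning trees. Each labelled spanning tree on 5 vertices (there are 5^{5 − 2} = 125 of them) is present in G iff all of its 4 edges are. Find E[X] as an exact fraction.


K_5 has 5^{5 − 2} = 125 labelled spanning trees.
For each such spanning tree H, let X_H = 1 if all 4 edges of H are present in G. Then P[X_H = 1] = p^{4} = (1/5)^{4} = 1/625.
Summing the indicators: E[X] = Σ_H E[X_H] = 125 · p^{4} = 125 · 1/625 = 1/5.
Numerically: E[X] ≈ 0.2.

E[X] = 125 · (1/5)^{4} = 1/5 ≈ 0.2.


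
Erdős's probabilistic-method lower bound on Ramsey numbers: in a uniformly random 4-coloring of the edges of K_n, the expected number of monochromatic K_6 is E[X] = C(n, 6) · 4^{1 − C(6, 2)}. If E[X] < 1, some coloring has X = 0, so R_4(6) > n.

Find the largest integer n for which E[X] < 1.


We need C(n, 6) · 4^{1 − 15} < 1, i.e. C(n, 6) < 4^{15 − 1} = 268435456.
Check values of n near the boundary:
  n = 72: C(72, 6) = 156238908; 156238908 < 268435456? YES
  n = 73: C(73, 6) = 170230452; 170230452 < 268435456? YES
  n = 74: C(74, 6) = 185250786; 185250786 < 268435456? YES
  n = 75: C(75, 6) = 201359550; 201359550 < 268435456? YES
  n = 76: C(76, 6) = 218618940; 218618940 < 268435456? YES
  n = 77: C(77, 6) = 237093780; 237093780 < 268435456? YES
  n = 78: C(78, 6) = 256851595; 256851595 < 268435456? YES
  n = 79: C(79, 6) = 277962685; 277962685 < 268435456? NO
  n = 80: C(80, 6) = 300500200; 300500200 < 268435456? NO
The largest n with C(n, 6) < 268435456 is n = 78 (where E[X] = 256851595/268435456 ≈ 0.956847). Hence R_4(6) > 78, i.e. R_4(6) ≥ 79.

Largest n = 78; hence R_4(6) > 78.


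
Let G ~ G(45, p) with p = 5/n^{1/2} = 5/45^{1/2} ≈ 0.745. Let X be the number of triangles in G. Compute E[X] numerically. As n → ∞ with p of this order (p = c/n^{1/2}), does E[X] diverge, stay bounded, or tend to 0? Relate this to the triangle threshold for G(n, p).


Number of potential triangles: C(45, 3) = 14190.
Each occurs with probability p³ ≈ (0.745)³ ≈ 4.14087e-01.
By linearity: E[X] = C(45, 3)·p³ ≈ 14190 · 4.14087e-01 ≈ 5875.890.
Since α = 1/2 < 1, p = c/n^{1/2} ≫ 1/n is above the triangle threshold p ~ 1/n. Asymptotically E[X] ~ (c³/6)·n^{3(1−α)} = (5³/6)·n^{1.5} → ∞; triangles are abundant w.h.p.

E[X] ≈ 5875.890; in regime p = Θ(1/n^{1/2}) E[X] diverges (above the triangle threshold p ~ 1/n).


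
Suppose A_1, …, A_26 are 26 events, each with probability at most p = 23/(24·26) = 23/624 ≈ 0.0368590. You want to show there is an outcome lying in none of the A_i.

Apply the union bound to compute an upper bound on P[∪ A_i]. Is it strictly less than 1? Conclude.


Union bound: P[∪_{i=1}^{26} A_i] ≤ Σ_i P[A_i] ≤ 26·p = 26·(23/624) = 23/24.
Numerically: 23/24 ≈ 0.9583333.
Is 23/24 < 1? YES.
Since P[∪ A_i] ≤ 23/24 < 1, the complement has P[∩ A_i^c] ≥ 1 − 23/24 = 1/24 > 0, so some outcome avoids every A_i.

26·p = 23/24 ≈ 0.9583333; existence CERTIFIED by the union bound.


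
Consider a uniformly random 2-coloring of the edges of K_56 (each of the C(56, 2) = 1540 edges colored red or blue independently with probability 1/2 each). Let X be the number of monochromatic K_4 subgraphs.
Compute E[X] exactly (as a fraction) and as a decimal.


Let X = Σ_S X_S over the C(56, 4) = 367290 subsets S of size 4, where X_S = 1 if the K_4 on S is monochromatic.
For a fixed S, the K_4 on S has C(4, 2) = 6 edges. P[all 6 edges red] = (1/2)^6, and likewise for blue, so P[monochromatic] = 2·(1/2)^6 = 2^{1 − 6} = 1/32.
By linearity of expectation: E[X] = C(56, 4) · 2^{1 − 6} = 367290 · 1/32 = 183645/16.
Numerically: E[X] ≈ 11477.812.

E[X] = C(56,4)·2^(1−C(4,2)) = 183645/16 ≈ 11477.812.


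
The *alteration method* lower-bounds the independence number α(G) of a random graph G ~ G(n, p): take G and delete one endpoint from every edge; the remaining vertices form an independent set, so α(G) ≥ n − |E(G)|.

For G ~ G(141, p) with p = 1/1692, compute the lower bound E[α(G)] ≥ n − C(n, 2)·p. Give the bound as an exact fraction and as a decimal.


E[|E(G)|] = C(141, 2)·p = 9870 · (1/1692) = 35/6.
E[α(G)] ≥ n − E[|E(G)|] = 141 − 35/6 = 811/6.
Numerically: ≈ 135.16667.
(This is only a lower bound; the true E[α(G)] may be larger.)

E[α(G)] ≥ 811/6 ≈ 135.16667.


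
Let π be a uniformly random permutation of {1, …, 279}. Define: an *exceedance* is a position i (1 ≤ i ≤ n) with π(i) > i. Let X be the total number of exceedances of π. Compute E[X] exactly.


Write X = Σ_{i=1}^{279} X_i, where X_i = 1_{π(i) > i}.
For each fixed i, π(i) is uniform over {1, …, 279} (marginal of a uniform permutation), so P[π(i) > i] = (n − i)/n. Summing: Σ_{i=1}^{279} (n − i)/n = (0 + 1 + … + 278)/279 = 279(279 − 1)/(2·279) = (279 − 1)/2.
Hence E[X] = Σ_{i=1}^{279} (279 − i)/279 = 139 ≈ 139.000000.

E[X] = 139 = 139.000000.


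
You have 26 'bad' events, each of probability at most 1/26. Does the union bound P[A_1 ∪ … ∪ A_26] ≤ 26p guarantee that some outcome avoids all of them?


Union bound: P[∪_{i=1}^{26} A_i] ≤ Σ_i P[A_i] ≤ 26·p = 26·(1/26) = 1.
Numerically: 1 ≈ 1.0000000.
Is 1 < 1? NO.
Since the bound 1 is ≥ 1, the union bound is uninformative here; it does NOT by itself certify existence.

26·p = 1 ≈ 1.0000000; existence NOT certified by the union bound.


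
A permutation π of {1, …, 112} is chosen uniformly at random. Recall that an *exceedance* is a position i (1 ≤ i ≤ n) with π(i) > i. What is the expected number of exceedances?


Write X = Σ_{i=1}^{112} X_i, where X_i = 1_{π(i) > i}.
For each fixed i, π(i) is uniform over {1, …, 112} (marginal of a uniform permutation), so P[π(i) > i] = (n − i)/n. Summing: Σ_{i=1}^{112} (n − i)/n = (0 + 1 + … + 111)/112 = 112(112 − 1)/(2·112) = (112 − 1)/2.
Hence E[X] = Σ_{i=1}^{112} (112 − i)/112 = 111/2 ≈ 55.500.

E[X] = 111/2 = 55.500.


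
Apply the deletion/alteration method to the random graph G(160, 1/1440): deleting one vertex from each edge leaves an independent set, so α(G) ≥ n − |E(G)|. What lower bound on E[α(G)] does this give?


E[|E(G)|] = C(160, 2)·p = 12720 · (1/1440) = 53/6.
E[α(G)] ≥ n − E[|E(G)|] = 160 − 53/6 = 907/6.
Numerically: ≈ 151.166667.
(This is only a lower bound; the true E[α(G)] may be larger.)

E[α(G)] ≥ 907/6 ≈ 151.166667.


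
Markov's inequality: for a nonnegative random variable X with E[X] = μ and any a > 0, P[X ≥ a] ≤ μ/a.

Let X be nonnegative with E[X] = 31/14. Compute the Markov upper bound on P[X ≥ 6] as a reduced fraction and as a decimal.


μ = E[X] = 31/14, a = 6.
Markov: P[X ≥ 6] ≤ μ/a = (31/14)/6 = 31/84.
Numerically: ≈ 0.3690.
(Since a = 6 > μ = 2.2143, the bound 31/84 is < 1 and informative.)

P[X ≥ 6] ≤ 31/84 ≈ 0.3690.


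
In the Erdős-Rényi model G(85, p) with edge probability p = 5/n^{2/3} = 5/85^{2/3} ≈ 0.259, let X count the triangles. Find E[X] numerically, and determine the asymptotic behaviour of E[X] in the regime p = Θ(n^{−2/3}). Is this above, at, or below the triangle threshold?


Number of potential triangles: C(85, 3) = 98770.
Each occurs with probability p³ ≈ (0.259)³ ≈ 1.73010e-02.
By linearity: E[X] = C(85, 3)·p³ ≈ 98770 · 1.73010e-02 ≈ 1708.824.
Since α = 2/3 < 1, p = c/n^{2/3} ≫ 1/n is above the triangle threshold p ~ 1/n. Asymptotically E[X] ~ (c³/6)·n^{3(1−α)} = (5³/6)·n^{1} → ∞; triangles are abundant w.h.p.

E[X] ≈ 1708.824; in regime p = Θ(1/n^{2/3}) E[X] diverges (above the triangle threshold p ~ 1/n).
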